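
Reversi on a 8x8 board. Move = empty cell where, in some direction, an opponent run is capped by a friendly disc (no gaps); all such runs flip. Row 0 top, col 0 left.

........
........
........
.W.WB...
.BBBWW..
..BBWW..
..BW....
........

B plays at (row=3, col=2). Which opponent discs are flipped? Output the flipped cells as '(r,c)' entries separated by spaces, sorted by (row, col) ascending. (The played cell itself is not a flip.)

Answer: (3,3)

Derivation:
Dir NW: first cell '.' (not opp) -> no flip
Dir N: first cell '.' (not opp) -> no flip
Dir NE: first cell '.' (not opp) -> no flip
Dir W: opp run (3,1), next='.' -> no flip
Dir E: opp run (3,3) capped by B -> flip
Dir SW: first cell 'B' (not opp) -> no flip
Dir S: first cell 'B' (not opp) -> no flip
Dir SE: first cell 'B' (not opp) -> no flip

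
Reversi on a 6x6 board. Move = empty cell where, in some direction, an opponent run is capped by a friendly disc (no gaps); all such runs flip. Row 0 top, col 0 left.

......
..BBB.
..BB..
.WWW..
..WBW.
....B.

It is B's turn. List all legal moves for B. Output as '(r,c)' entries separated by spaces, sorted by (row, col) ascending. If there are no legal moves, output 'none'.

(2,0): no bracket -> illegal
(2,1): flips 1 -> legal
(2,4): no bracket -> illegal
(3,0): no bracket -> illegal
(3,4): flips 1 -> legal
(3,5): no bracket -> illegal
(4,0): flips 1 -> legal
(4,1): flips 2 -> legal
(4,5): flips 1 -> legal
(5,1): no bracket -> illegal
(5,2): flips 2 -> legal
(5,3): no bracket -> illegal
(5,5): flips 2 -> legal

Answer: (2,1) (3,4) (4,0) (4,1) (4,5) (5,2) (5,5)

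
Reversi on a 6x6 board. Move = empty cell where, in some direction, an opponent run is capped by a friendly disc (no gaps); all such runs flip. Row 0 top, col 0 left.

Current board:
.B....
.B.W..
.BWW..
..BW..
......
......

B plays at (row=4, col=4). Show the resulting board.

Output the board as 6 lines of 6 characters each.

Answer: .B....
.B.W..
.BBW..
..BB..
....B.
......

Derivation:
Place B at (4,4); scan 8 dirs for brackets.
Dir NW: opp run (3,3) (2,2) capped by B -> flip
Dir N: first cell '.' (not opp) -> no flip
Dir NE: first cell '.' (not opp) -> no flip
Dir W: first cell '.' (not opp) -> no flip
Dir E: first cell '.' (not opp) -> no flip
Dir SW: first cell '.' (not opp) -> no flip
Dir S: first cell '.' (not opp) -> no flip
Dir SE: first cell '.' (not opp) -> no flip
All flips: (2,2) (3,3)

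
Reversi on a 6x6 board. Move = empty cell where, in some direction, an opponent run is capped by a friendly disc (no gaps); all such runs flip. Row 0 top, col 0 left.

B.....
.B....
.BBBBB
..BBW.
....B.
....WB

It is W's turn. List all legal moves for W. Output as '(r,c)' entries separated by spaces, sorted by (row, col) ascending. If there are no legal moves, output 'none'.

(0,1): no bracket -> illegal
(0,2): no bracket -> illegal
(1,0): no bracket -> illegal
(1,2): flips 1 -> legal
(1,3): no bracket -> illegal
(1,4): flips 1 -> legal
(1,5): no bracket -> illegal
(2,0): no bracket -> illegal
(3,0): no bracket -> illegal
(3,1): flips 2 -> legal
(3,5): no bracket -> illegal
(4,1): no bracket -> illegal
(4,2): no bracket -> illegal
(4,3): no bracket -> illegal
(4,5): no bracket -> illegal
(5,3): no bracket -> illegal

Answer: (1,2) (1,4) (3,1)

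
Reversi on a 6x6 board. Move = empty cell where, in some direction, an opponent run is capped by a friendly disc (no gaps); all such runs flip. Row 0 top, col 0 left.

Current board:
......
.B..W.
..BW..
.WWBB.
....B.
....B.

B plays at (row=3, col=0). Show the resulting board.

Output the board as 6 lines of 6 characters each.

Answer: ......
.B..W.
..BW..
BBBBB.
....B.
....B.

Derivation:
Place B at (3,0); scan 8 dirs for brackets.
Dir NW: edge -> no flip
Dir N: first cell '.' (not opp) -> no flip
Dir NE: first cell '.' (not opp) -> no flip
Dir W: edge -> no flip
Dir E: opp run (3,1) (3,2) capped by B -> flip
Dir SW: edge -> no flip
Dir S: first cell '.' (not opp) -> no flip
Dir SE: first cell '.' (not opp) -> no flip
All flips: (3,1) (3,2)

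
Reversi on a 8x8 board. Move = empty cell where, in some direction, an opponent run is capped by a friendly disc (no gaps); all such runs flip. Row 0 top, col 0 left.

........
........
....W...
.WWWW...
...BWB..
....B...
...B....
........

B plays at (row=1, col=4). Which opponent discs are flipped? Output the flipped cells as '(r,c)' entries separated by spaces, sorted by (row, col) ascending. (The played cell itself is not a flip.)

Answer: (2,4) (3,4) (4,4)

Derivation:
Dir NW: first cell '.' (not opp) -> no flip
Dir N: first cell '.' (not opp) -> no flip
Dir NE: first cell '.' (not opp) -> no flip
Dir W: first cell '.' (not opp) -> no flip
Dir E: first cell '.' (not opp) -> no flip
Dir SW: first cell '.' (not opp) -> no flip
Dir S: opp run (2,4) (3,4) (4,4) capped by B -> flip
Dir SE: first cell '.' (not opp) -> no flip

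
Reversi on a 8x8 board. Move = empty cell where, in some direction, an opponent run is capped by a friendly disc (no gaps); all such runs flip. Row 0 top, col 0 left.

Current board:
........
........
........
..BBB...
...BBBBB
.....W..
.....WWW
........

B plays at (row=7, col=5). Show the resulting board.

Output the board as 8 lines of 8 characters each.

Place B at (7,5); scan 8 dirs for brackets.
Dir NW: first cell '.' (not opp) -> no flip
Dir N: opp run (6,5) (5,5) capped by B -> flip
Dir NE: opp run (6,6), next='.' -> no flip
Dir W: first cell '.' (not opp) -> no flip
Dir E: first cell '.' (not opp) -> no flip
Dir SW: edge -> no flip
Dir S: edge -> no flip
Dir SE: edge -> no flip
All flips: (5,5) (6,5)

Answer: ........
........
........
..BBB...
...BBBBB
.....B..
.....BWW
.....B..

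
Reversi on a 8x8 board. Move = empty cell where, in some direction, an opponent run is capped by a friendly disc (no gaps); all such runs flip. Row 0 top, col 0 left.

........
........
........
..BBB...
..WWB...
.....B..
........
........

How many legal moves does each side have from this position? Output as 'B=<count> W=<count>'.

-- B to move --
(3,1): no bracket -> illegal
(4,1): flips 2 -> legal
(5,1): flips 1 -> legal
(5,2): flips 2 -> legal
(5,3): flips 1 -> legal
(5,4): flips 1 -> legal
B mobility = 5
-- W to move --
(2,1): flips 1 -> legal
(2,2): flips 1 -> legal
(2,3): flips 1 -> legal
(2,4): flips 1 -> legal
(2,5): flips 1 -> legal
(3,1): no bracket -> illegal
(3,5): no bracket -> illegal
(4,1): no bracket -> illegal
(4,5): flips 1 -> legal
(4,6): no bracket -> illegal
(5,3): no bracket -> illegal
(5,4): no bracket -> illegal
(5,6): no bracket -> illegal
(6,4): no bracket -> illegal
(6,5): no bracket -> illegal
(6,6): no bracket -> illegal
W mobility = 6

Answer: B=5 W=6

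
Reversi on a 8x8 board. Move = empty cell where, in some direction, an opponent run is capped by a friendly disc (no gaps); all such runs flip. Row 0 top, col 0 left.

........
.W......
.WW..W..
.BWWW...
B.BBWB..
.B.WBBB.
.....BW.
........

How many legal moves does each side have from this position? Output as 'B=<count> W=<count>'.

-- B to move --
(0,0): flips 4 -> legal
(0,1): flips 2 -> legal
(0,2): no bracket -> illegal
(1,0): flips 2 -> legal
(1,2): flips 2 -> legal
(1,3): flips 1 -> legal
(1,4): no bracket -> illegal
(1,5): no bracket -> illegal
(1,6): flips 2 -> legal
(2,0): no bracket -> illegal
(2,3): flips 2 -> legal
(2,4): flips 3 -> legal
(2,6): no bracket -> illegal
(3,0): no bracket -> illegal
(3,5): flips 3 -> legal
(3,6): no bracket -> illegal
(4,1): no bracket -> illegal
(5,2): flips 1 -> legal
(5,7): no bracket -> illegal
(6,2): no bracket -> illegal
(6,3): flips 1 -> legal
(6,4): flips 1 -> legal
(6,7): flips 1 -> legal
(7,5): no bracket -> illegal
(7,6): flips 1 -> legal
(7,7): flips 1 -> legal
B mobility = 15
-- W to move --
(2,0): flips 2 -> legal
(3,0): flips 1 -> legal
(3,5): no bracket -> illegal
(3,6): no bracket -> illegal
(4,1): flips 3 -> legal
(4,6): flips 2 -> legal
(4,7): no bracket -> illegal
(5,0): no bracket -> illegal
(5,2): flips 2 -> legal
(5,7): flips 3 -> legal
(6,0): flips 2 -> legal
(6,1): no bracket -> illegal
(6,2): no bracket -> illegal
(6,3): no bracket -> illegal
(6,4): flips 2 -> legal
(6,7): flips 2 -> legal
(7,4): no bracket -> illegal
(7,5): no bracket -> illegal
(7,6): flips 3 -> legal
W mobility = 10

Answer: B=15 W=10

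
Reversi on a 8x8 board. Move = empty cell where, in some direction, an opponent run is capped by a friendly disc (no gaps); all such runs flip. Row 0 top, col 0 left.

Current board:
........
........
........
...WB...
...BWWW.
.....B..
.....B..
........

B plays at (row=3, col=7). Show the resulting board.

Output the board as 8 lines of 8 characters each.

Place B at (3,7); scan 8 dirs for brackets.
Dir NW: first cell '.' (not opp) -> no flip
Dir N: first cell '.' (not opp) -> no flip
Dir NE: edge -> no flip
Dir W: first cell '.' (not opp) -> no flip
Dir E: edge -> no flip
Dir SW: opp run (4,6) capped by B -> flip
Dir S: first cell '.' (not opp) -> no flip
Dir SE: edge -> no flip
All flips: (4,6)

Answer: ........
........
........
...WB..B
...BWWB.
.....B..
.....B..
........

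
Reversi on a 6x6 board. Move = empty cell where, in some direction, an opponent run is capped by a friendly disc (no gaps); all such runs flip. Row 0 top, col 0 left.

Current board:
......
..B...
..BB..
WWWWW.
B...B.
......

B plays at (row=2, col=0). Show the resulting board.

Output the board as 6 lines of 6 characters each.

Place B at (2,0); scan 8 dirs for brackets.
Dir NW: edge -> no flip
Dir N: first cell '.' (not opp) -> no flip
Dir NE: first cell '.' (not opp) -> no flip
Dir W: edge -> no flip
Dir E: first cell '.' (not opp) -> no flip
Dir SW: edge -> no flip
Dir S: opp run (3,0) capped by B -> flip
Dir SE: opp run (3,1), next='.' -> no flip
All flips: (3,0)

Answer: ......
..B...
B.BB..
BWWWW.
B...B.
......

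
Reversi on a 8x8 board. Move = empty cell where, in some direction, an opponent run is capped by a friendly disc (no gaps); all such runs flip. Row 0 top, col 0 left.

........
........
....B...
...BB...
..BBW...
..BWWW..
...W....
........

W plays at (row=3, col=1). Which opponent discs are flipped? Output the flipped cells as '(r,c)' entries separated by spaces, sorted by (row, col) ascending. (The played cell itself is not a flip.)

Answer: (4,2)

Derivation:
Dir NW: first cell '.' (not opp) -> no flip
Dir N: first cell '.' (not opp) -> no flip
Dir NE: first cell '.' (not opp) -> no flip
Dir W: first cell '.' (not opp) -> no flip
Dir E: first cell '.' (not opp) -> no flip
Dir SW: first cell '.' (not opp) -> no flip
Dir S: first cell '.' (not opp) -> no flip
Dir SE: opp run (4,2) capped by W -> flip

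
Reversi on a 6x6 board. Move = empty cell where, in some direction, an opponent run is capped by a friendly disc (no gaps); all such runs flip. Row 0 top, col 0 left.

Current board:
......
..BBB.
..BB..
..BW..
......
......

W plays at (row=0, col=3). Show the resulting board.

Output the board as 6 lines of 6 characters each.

Place W at (0,3); scan 8 dirs for brackets.
Dir NW: edge -> no flip
Dir N: edge -> no flip
Dir NE: edge -> no flip
Dir W: first cell '.' (not opp) -> no flip
Dir E: first cell '.' (not opp) -> no flip
Dir SW: opp run (1,2), next='.' -> no flip
Dir S: opp run (1,3) (2,3) capped by W -> flip
Dir SE: opp run (1,4), next='.' -> no flip
All flips: (1,3) (2,3)

Answer: ...W..
..BWB.
..BW..
..BW..
......
......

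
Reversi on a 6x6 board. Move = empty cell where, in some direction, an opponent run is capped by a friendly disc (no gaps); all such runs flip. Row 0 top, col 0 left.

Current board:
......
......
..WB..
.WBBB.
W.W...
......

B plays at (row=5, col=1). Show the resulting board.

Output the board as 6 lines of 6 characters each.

Answer: ......
......
..WB..
.WBBB.
W.B...
.B....

Derivation:
Place B at (5,1); scan 8 dirs for brackets.
Dir NW: opp run (4,0), next=edge -> no flip
Dir N: first cell '.' (not opp) -> no flip
Dir NE: opp run (4,2) capped by B -> flip
Dir W: first cell '.' (not opp) -> no flip
Dir E: first cell '.' (not opp) -> no flip
Dir SW: edge -> no flip
Dir S: edge -> no flip
Dir SE: edge -> no flip
All flips: (4,2)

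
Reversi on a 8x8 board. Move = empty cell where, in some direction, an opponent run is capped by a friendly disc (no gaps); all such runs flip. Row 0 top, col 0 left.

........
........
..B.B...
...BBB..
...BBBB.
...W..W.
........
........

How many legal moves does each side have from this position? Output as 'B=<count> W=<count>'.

-- B to move --
(4,2): no bracket -> illegal
(4,7): no bracket -> illegal
(5,2): no bracket -> illegal
(5,4): no bracket -> illegal
(5,5): no bracket -> illegal
(5,7): no bracket -> illegal
(6,2): flips 1 -> legal
(6,3): flips 1 -> legal
(6,4): no bracket -> illegal
(6,5): no bracket -> illegal
(6,6): flips 1 -> legal
(6,7): flips 1 -> legal
B mobility = 4
-- W to move --
(1,1): no bracket -> illegal
(1,2): no bracket -> illegal
(1,3): no bracket -> illegal
(1,4): no bracket -> illegal
(1,5): no bracket -> illegal
(2,1): no bracket -> illegal
(2,3): flips 4 -> legal
(2,5): no bracket -> illegal
(2,6): flips 2 -> legal
(3,1): no bracket -> illegal
(3,2): no bracket -> illegal
(3,6): flips 1 -> legal
(3,7): no bracket -> illegal
(4,2): no bracket -> illegal
(4,7): no bracket -> illegal
(5,2): no bracket -> illegal
(5,4): no bracket -> illegal
(5,5): no bracket -> illegal
(5,7): no bracket -> illegal
W mobility = 3

Answer: B=4 W=3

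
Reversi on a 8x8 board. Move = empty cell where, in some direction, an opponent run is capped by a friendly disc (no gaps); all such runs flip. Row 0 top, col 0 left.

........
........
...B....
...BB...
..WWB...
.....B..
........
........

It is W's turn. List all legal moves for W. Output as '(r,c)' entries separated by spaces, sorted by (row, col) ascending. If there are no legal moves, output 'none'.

Answer: (1,3) (2,4) (2,5) (4,5)

Derivation:
(1,2): no bracket -> illegal
(1,3): flips 2 -> legal
(1,4): no bracket -> illegal
(2,2): no bracket -> illegal
(2,4): flips 1 -> legal
(2,5): flips 1 -> legal
(3,2): no bracket -> illegal
(3,5): no bracket -> illegal
(4,5): flips 1 -> legal
(4,6): no bracket -> illegal
(5,3): no bracket -> illegal
(5,4): no bracket -> illegal
(5,6): no bracket -> illegal
(6,4): no bracket -> illegal
(6,5): no bracket -> illegal
(6,6): no bracket -> illegal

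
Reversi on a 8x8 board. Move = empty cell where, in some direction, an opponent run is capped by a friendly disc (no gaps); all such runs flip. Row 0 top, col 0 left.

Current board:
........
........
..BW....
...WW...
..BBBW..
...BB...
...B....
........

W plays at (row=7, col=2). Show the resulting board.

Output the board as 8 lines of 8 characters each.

Answer: ........
........
..BW....
...WW...
..BBBW..
...BW...
...W....
..W.....

Derivation:
Place W at (7,2); scan 8 dirs for brackets.
Dir NW: first cell '.' (not opp) -> no flip
Dir N: first cell '.' (not opp) -> no flip
Dir NE: opp run (6,3) (5,4) capped by W -> flip
Dir W: first cell '.' (not opp) -> no flip
Dir E: first cell '.' (not opp) -> no flip
Dir SW: edge -> no flip
Dir S: edge -> no flip
Dir SE: edge -> no flip
All flips: (5,4) (6,3)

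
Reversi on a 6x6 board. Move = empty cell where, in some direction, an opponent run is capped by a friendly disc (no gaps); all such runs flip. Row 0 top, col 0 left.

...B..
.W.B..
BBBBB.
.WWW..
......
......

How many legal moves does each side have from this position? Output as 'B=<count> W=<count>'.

-- B to move --
(0,0): flips 1 -> legal
(0,1): flips 1 -> legal
(0,2): flips 1 -> legal
(1,0): no bracket -> illegal
(1,2): no bracket -> illegal
(3,0): no bracket -> illegal
(3,4): no bracket -> illegal
(4,0): flips 1 -> legal
(4,1): flips 2 -> legal
(4,2): flips 3 -> legal
(4,3): flips 2 -> legal
(4,4): flips 1 -> legal
B mobility = 8
-- W to move --
(0,2): no bracket -> illegal
(0,4): flips 2 -> legal
(1,0): flips 1 -> legal
(1,2): flips 1 -> legal
(1,4): flips 1 -> legal
(1,5): flips 1 -> legal
(2,5): no bracket -> illegal
(3,0): no bracket -> illegal
(3,4): no bracket -> illegal
(3,5): no bracket -> illegal
W mobility = 5

Answer: B=8 W=5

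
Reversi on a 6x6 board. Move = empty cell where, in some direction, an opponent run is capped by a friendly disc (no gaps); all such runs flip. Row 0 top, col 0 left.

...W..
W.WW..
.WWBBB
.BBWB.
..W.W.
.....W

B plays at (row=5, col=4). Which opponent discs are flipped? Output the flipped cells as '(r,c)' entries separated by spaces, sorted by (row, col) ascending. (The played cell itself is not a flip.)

Dir NW: first cell '.' (not opp) -> no flip
Dir N: opp run (4,4) capped by B -> flip
Dir NE: first cell '.' (not opp) -> no flip
Dir W: first cell '.' (not opp) -> no flip
Dir E: opp run (5,5), next=edge -> no flip
Dir SW: edge -> no flip
Dir S: edge -> no flip
Dir SE: edge -> no flip

Answer: (4,4)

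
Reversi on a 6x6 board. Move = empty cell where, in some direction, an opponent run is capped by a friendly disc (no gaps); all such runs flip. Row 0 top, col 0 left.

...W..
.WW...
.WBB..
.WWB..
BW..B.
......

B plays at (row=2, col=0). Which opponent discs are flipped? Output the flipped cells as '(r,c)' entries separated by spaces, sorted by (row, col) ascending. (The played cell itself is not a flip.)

Dir NW: edge -> no flip
Dir N: first cell '.' (not opp) -> no flip
Dir NE: opp run (1,1), next='.' -> no flip
Dir W: edge -> no flip
Dir E: opp run (2,1) capped by B -> flip
Dir SW: edge -> no flip
Dir S: first cell '.' (not opp) -> no flip
Dir SE: opp run (3,1), next='.' -> no flip

Answer: (2,1)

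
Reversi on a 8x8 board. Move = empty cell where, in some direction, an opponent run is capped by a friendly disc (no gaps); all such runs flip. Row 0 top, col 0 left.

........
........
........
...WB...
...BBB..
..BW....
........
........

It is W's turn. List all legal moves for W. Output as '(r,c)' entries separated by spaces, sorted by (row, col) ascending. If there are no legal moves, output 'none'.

Answer: (3,5) (5,1) (5,5)

Derivation:
(2,3): no bracket -> illegal
(2,4): no bracket -> illegal
(2,5): no bracket -> illegal
(3,2): no bracket -> illegal
(3,5): flips 2 -> legal
(3,6): no bracket -> illegal
(4,1): no bracket -> illegal
(4,2): no bracket -> illegal
(4,6): no bracket -> illegal
(5,1): flips 1 -> legal
(5,4): no bracket -> illegal
(5,5): flips 1 -> legal
(5,6): no bracket -> illegal
(6,1): no bracket -> illegal
(6,2): no bracket -> illegal
(6,3): no bracket -> illegal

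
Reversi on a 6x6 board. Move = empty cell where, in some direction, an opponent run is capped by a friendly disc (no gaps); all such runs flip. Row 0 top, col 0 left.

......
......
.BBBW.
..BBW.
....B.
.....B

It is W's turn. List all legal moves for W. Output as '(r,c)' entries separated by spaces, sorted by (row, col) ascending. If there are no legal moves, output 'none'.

Answer: (1,2) (2,0) (3,1) (4,2) (5,4)

Derivation:
(1,0): no bracket -> illegal
(1,1): no bracket -> illegal
(1,2): flips 1 -> legal
(1,3): no bracket -> illegal
(1,4): no bracket -> illegal
(2,0): flips 3 -> legal
(3,0): no bracket -> illegal
(3,1): flips 2 -> legal
(3,5): no bracket -> illegal
(4,1): no bracket -> illegal
(4,2): flips 1 -> legal
(4,3): no bracket -> illegal
(4,5): no bracket -> illegal
(5,3): no bracket -> illegal
(5,4): flips 1 -> legal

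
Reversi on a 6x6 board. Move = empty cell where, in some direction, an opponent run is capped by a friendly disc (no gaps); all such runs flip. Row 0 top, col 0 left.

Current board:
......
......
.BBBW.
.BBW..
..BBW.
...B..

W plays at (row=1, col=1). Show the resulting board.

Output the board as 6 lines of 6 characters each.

Answer: ......
.W....
.BWBW.
.BBW..
..BBW.
...B..

Derivation:
Place W at (1,1); scan 8 dirs for brackets.
Dir NW: first cell '.' (not opp) -> no flip
Dir N: first cell '.' (not opp) -> no flip
Dir NE: first cell '.' (not opp) -> no flip
Dir W: first cell '.' (not opp) -> no flip
Dir E: first cell '.' (not opp) -> no flip
Dir SW: first cell '.' (not opp) -> no flip
Dir S: opp run (2,1) (3,1), next='.' -> no flip
Dir SE: opp run (2,2) capped by W -> flip
All flips: (2,2)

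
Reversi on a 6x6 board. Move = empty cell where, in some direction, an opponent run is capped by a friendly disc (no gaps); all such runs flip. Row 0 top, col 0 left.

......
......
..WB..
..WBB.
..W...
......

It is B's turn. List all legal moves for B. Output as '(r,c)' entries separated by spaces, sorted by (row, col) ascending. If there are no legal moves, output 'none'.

(1,1): flips 1 -> legal
(1,2): no bracket -> illegal
(1,3): no bracket -> illegal
(2,1): flips 1 -> legal
(3,1): flips 1 -> legal
(4,1): flips 1 -> legal
(4,3): no bracket -> illegal
(5,1): flips 1 -> legal
(5,2): no bracket -> illegal
(5,3): no bracket -> illegal

Answer: (1,1) (2,1) (3,1) (4,1) (5,1)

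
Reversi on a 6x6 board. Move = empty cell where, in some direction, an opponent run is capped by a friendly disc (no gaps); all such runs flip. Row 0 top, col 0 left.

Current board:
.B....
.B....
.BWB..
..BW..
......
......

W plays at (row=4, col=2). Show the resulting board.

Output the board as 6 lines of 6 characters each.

Answer: .B....
.B....
.BWB..
..WW..
..W...
......

Derivation:
Place W at (4,2); scan 8 dirs for brackets.
Dir NW: first cell '.' (not opp) -> no flip
Dir N: opp run (3,2) capped by W -> flip
Dir NE: first cell 'W' (not opp) -> no flip
Dir W: first cell '.' (not opp) -> no flip
Dir E: first cell '.' (not opp) -> no flip
Dir SW: first cell '.' (not opp) -> no flip
Dir S: first cell '.' (not opp) -> no flip
Dir SE: first cell '.' (not opp) -> no flip
All flips: (3,2)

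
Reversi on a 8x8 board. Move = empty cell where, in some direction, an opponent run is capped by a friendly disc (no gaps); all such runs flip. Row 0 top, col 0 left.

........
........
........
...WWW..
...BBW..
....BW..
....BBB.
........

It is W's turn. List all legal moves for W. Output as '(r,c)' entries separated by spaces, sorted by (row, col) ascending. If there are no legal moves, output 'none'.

Answer: (4,2) (5,2) (5,3) (6,3) (7,3) (7,4) (7,5) (7,7)

Derivation:
(3,2): no bracket -> illegal
(4,2): flips 2 -> legal
(5,2): flips 1 -> legal
(5,3): flips 3 -> legal
(5,6): no bracket -> illegal
(5,7): no bracket -> illegal
(6,3): flips 1 -> legal
(6,7): no bracket -> illegal
(7,3): flips 1 -> legal
(7,4): flips 3 -> legal
(7,5): flips 1 -> legal
(7,6): no bracket -> illegal
(7,7): flips 1 -> legal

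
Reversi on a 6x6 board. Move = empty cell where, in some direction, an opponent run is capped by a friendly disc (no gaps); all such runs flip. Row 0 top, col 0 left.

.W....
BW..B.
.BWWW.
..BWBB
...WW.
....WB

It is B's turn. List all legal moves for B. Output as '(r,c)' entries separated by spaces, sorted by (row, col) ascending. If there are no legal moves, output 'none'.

(0,0): flips 4 -> legal
(0,2): no bracket -> illegal
(1,2): flips 3 -> legal
(1,3): flips 1 -> legal
(1,5): no bracket -> illegal
(2,0): no bracket -> illegal
(2,5): flips 3 -> legal
(3,1): no bracket -> illegal
(4,2): no bracket -> illegal
(4,5): no bracket -> illegal
(5,2): flips 1 -> legal
(5,3): flips 2 -> legal

Answer: (0,0) (1,2) (1,3) (2,5) (5,2) (5,3)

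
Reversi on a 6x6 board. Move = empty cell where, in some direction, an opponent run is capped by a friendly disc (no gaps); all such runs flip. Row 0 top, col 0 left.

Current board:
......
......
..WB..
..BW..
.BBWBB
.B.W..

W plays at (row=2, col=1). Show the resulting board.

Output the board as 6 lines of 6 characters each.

Answer: ......
......
.WWB..
..WW..
.BBWBB
.B.W..

Derivation:
Place W at (2,1); scan 8 dirs for brackets.
Dir NW: first cell '.' (not opp) -> no flip
Dir N: first cell '.' (not opp) -> no flip
Dir NE: first cell '.' (not opp) -> no flip
Dir W: first cell '.' (not opp) -> no flip
Dir E: first cell 'W' (not opp) -> no flip
Dir SW: first cell '.' (not opp) -> no flip
Dir S: first cell '.' (not opp) -> no flip
Dir SE: opp run (3,2) capped by W -> flip
All flips: (3,2)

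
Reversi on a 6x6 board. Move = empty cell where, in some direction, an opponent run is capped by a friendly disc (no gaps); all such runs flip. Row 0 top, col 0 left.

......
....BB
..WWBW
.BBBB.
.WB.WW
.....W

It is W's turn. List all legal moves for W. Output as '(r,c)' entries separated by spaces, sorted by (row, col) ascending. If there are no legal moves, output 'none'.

(0,3): flips 1 -> legal
(0,4): flips 3 -> legal
(0,5): flips 2 -> legal
(1,3): no bracket -> illegal
(2,0): no bracket -> illegal
(2,1): flips 1 -> legal
(3,0): no bracket -> illegal
(3,5): no bracket -> illegal
(4,0): flips 1 -> legal
(4,3): flips 3 -> legal
(5,1): no bracket -> illegal
(5,2): flips 2 -> legal
(5,3): no bracket -> illegal

Answer: (0,3) (0,4) (0,5) (2,1) (4,0) (4,3) (5,2)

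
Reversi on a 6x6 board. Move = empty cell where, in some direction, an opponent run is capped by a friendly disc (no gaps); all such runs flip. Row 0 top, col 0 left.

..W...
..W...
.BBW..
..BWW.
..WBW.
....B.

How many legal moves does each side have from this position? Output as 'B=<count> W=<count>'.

-- B to move --
(0,1): no bracket -> illegal
(0,3): flips 1 -> legal
(1,1): no bracket -> illegal
(1,3): flips 2 -> legal
(1,4): flips 1 -> legal
(2,4): flips 3 -> legal
(2,5): flips 1 -> legal
(3,1): no bracket -> illegal
(3,5): flips 2 -> legal
(4,1): flips 1 -> legal
(4,5): flips 1 -> legal
(5,1): no bracket -> illegal
(5,2): flips 1 -> legal
(5,3): no bracket -> illegal
(5,5): flips 2 -> legal
B mobility = 10
-- W to move --
(1,0): no bracket -> illegal
(1,1): flips 1 -> legal
(1,3): no bracket -> illegal
(2,0): flips 2 -> legal
(3,0): flips 1 -> legal
(3,1): flips 1 -> legal
(4,1): flips 1 -> legal
(4,5): no bracket -> illegal
(5,2): flips 1 -> legal
(5,3): flips 1 -> legal
(5,5): no bracket -> illegal
W mobility = 7

Answer: B=10 W=7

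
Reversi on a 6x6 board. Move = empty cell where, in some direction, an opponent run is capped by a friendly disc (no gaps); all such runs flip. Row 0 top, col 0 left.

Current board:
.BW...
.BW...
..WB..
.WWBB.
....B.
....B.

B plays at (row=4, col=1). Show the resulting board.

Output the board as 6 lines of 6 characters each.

Place B at (4,1); scan 8 dirs for brackets.
Dir NW: first cell '.' (not opp) -> no flip
Dir N: opp run (3,1), next='.' -> no flip
Dir NE: opp run (3,2) capped by B -> flip
Dir W: first cell '.' (not opp) -> no flip
Dir E: first cell '.' (not opp) -> no flip
Dir SW: first cell '.' (not opp) -> no flip
Dir S: first cell '.' (not opp) -> no flip
Dir SE: first cell '.' (not opp) -> no flip
All flips: (3,2)

Answer: .BW...
.BW...
..WB..
.WBBB.
.B..B.
....B.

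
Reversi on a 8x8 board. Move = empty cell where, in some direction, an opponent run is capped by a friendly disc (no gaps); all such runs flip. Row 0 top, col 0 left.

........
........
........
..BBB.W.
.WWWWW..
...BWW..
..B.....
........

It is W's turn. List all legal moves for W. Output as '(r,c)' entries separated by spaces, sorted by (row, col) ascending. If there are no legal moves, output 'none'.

(2,1): flips 1 -> legal
(2,2): flips 2 -> legal
(2,3): flips 3 -> legal
(2,4): flips 2 -> legal
(2,5): flips 1 -> legal
(3,1): no bracket -> illegal
(3,5): no bracket -> illegal
(5,1): no bracket -> illegal
(5,2): flips 1 -> legal
(6,1): no bracket -> illegal
(6,3): flips 1 -> legal
(6,4): flips 1 -> legal
(7,1): flips 2 -> legal
(7,2): no bracket -> illegal
(7,3): no bracket -> illegal

Answer: (2,1) (2,2) (2,3) (2,4) (2,5) (5,2) (6,3) (6,4) (7,1)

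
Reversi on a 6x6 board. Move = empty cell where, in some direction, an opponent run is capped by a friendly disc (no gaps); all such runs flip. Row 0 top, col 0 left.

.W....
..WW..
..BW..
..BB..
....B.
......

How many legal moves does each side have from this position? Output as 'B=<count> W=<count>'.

Answer: B=5 W=5

Derivation:
-- B to move --
(0,0): no bracket -> illegal
(0,2): flips 1 -> legal
(0,3): flips 2 -> legal
(0,4): flips 1 -> legal
(1,0): no bracket -> illegal
(1,1): no bracket -> illegal
(1,4): flips 1 -> legal
(2,1): no bracket -> illegal
(2,4): flips 1 -> legal
(3,4): no bracket -> illegal
B mobility = 5
-- W to move --
(1,1): no bracket -> illegal
(2,1): flips 1 -> legal
(2,4): no bracket -> illegal
(3,1): flips 1 -> legal
(3,4): no bracket -> illegal
(3,5): no bracket -> illegal
(4,1): flips 1 -> legal
(4,2): flips 2 -> legal
(4,3): flips 1 -> legal
(4,5): no bracket -> illegal
(5,3): no bracket -> illegal
(5,4): no bracket -> illegal
(5,5): no bracket -> illegal
W mobility = 5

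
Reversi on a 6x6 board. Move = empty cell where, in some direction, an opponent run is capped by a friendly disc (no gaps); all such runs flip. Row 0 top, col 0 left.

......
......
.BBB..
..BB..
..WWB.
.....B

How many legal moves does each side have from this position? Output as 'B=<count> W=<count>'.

Answer: B=5 W=5

Derivation:
-- B to move --
(3,1): no bracket -> illegal
(3,4): no bracket -> illegal
(4,1): flips 2 -> legal
(5,1): flips 1 -> legal
(5,2): flips 1 -> legal
(5,3): flips 1 -> legal
(5,4): flips 1 -> legal
B mobility = 5
-- W to move --
(1,0): flips 2 -> legal
(1,1): no bracket -> illegal
(1,2): flips 2 -> legal
(1,3): flips 2 -> legal
(1,4): no bracket -> illegal
(2,0): no bracket -> illegal
(2,4): flips 1 -> legal
(3,0): no bracket -> illegal
(3,1): no bracket -> illegal
(3,4): no bracket -> illegal
(3,5): no bracket -> illegal
(4,1): no bracket -> illegal
(4,5): flips 1 -> legal
(5,3): no bracket -> illegal
(5,4): no bracket -> illegal
W mobility = 5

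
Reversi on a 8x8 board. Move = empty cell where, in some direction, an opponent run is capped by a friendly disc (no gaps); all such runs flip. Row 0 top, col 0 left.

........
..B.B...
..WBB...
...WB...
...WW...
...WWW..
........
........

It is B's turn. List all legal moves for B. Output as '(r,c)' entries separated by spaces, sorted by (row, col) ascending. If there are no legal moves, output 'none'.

Answer: (2,1) (3,2) (4,2) (5,2) (6,3) (6,4)

Derivation:
(1,1): no bracket -> illegal
(1,3): no bracket -> illegal
(2,1): flips 1 -> legal
(3,1): no bracket -> illegal
(3,2): flips 2 -> legal
(3,5): no bracket -> illegal
(4,2): flips 1 -> legal
(4,5): no bracket -> illegal
(4,6): no bracket -> illegal
(5,2): flips 1 -> legal
(5,6): no bracket -> illegal
(6,2): no bracket -> illegal
(6,3): flips 3 -> legal
(6,4): flips 2 -> legal
(6,5): no bracket -> illegal
(6,6): no bracket -> illegal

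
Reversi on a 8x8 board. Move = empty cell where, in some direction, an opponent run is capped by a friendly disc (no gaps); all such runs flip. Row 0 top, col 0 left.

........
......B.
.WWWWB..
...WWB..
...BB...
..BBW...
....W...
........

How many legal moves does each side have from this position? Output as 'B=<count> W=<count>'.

-- B to move --
(1,0): no bracket -> illegal
(1,1): flips 2 -> legal
(1,2): no bracket -> illegal
(1,3): flips 3 -> legal
(1,4): flips 2 -> legal
(1,5): no bracket -> illegal
(2,0): flips 4 -> legal
(3,0): no bracket -> illegal
(3,1): no bracket -> illegal
(3,2): flips 2 -> legal
(4,2): no bracket -> illegal
(4,5): no bracket -> illegal
(5,5): flips 1 -> legal
(6,3): no bracket -> illegal
(6,5): flips 1 -> legal
(7,3): no bracket -> illegal
(7,4): flips 2 -> legal
(7,5): flips 1 -> legal
B mobility = 9
-- W to move --
(0,5): no bracket -> illegal
(0,6): no bracket -> illegal
(0,7): flips 2 -> legal
(1,4): no bracket -> illegal
(1,5): no bracket -> illegal
(1,7): no bracket -> illegal
(2,6): flips 1 -> legal
(2,7): no bracket -> illegal
(3,2): flips 1 -> legal
(3,6): flips 1 -> legal
(4,1): no bracket -> illegal
(4,2): flips 1 -> legal
(4,5): no bracket -> illegal
(4,6): flips 1 -> legal
(5,1): flips 2 -> legal
(5,5): flips 1 -> legal
(6,1): flips 2 -> legal
(6,2): no bracket -> illegal
(6,3): flips 2 -> legal
W mobility = 10

Answer: B=9 W=10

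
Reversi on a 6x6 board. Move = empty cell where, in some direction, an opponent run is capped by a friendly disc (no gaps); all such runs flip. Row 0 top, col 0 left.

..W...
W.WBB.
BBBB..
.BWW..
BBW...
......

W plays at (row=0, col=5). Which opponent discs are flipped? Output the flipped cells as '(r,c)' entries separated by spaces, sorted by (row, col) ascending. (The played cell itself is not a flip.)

Dir NW: edge -> no flip
Dir N: edge -> no flip
Dir NE: edge -> no flip
Dir W: first cell '.' (not opp) -> no flip
Dir E: edge -> no flip
Dir SW: opp run (1,4) (2,3) capped by W -> flip
Dir S: first cell '.' (not opp) -> no flip
Dir SE: edge -> no flip

Answer: (1,4) (2,3)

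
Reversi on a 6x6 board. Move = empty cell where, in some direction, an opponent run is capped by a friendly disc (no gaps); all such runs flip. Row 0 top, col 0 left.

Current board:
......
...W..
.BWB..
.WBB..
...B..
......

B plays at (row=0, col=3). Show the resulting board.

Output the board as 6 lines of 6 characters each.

Answer: ...B..
...B..
.BWB..
.WBB..
...B..
......

Derivation:
Place B at (0,3); scan 8 dirs for brackets.
Dir NW: edge -> no flip
Dir N: edge -> no flip
Dir NE: edge -> no flip
Dir W: first cell '.' (not opp) -> no flip
Dir E: first cell '.' (not opp) -> no flip
Dir SW: first cell '.' (not opp) -> no flip
Dir S: opp run (1,3) capped by B -> flip
Dir SE: first cell '.' (not opp) -> no flip
All flips: (1,3)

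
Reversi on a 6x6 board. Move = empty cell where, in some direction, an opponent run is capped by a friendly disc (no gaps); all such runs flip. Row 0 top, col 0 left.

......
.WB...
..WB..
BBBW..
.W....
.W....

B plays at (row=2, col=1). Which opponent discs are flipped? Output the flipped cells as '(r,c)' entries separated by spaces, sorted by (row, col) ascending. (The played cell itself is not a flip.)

Answer: (2,2)

Derivation:
Dir NW: first cell '.' (not opp) -> no flip
Dir N: opp run (1,1), next='.' -> no flip
Dir NE: first cell 'B' (not opp) -> no flip
Dir W: first cell '.' (not opp) -> no flip
Dir E: opp run (2,2) capped by B -> flip
Dir SW: first cell 'B' (not opp) -> no flip
Dir S: first cell 'B' (not opp) -> no flip
Dir SE: first cell 'B' (not opp) -> no flip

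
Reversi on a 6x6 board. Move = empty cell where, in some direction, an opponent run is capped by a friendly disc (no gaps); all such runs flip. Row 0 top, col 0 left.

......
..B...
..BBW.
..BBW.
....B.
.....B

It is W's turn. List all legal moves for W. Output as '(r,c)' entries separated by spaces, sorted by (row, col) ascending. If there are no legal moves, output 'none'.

(0,1): flips 2 -> legal
(0,2): no bracket -> illegal
(0,3): no bracket -> illegal
(1,1): no bracket -> illegal
(1,3): no bracket -> illegal
(1,4): no bracket -> illegal
(2,1): flips 2 -> legal
(3,1): flips 2 -> legal
(3,5): no bracket -> illegal
(4,1): no bracket -> illegal
(4,2): flips 1 -> legal
(4,3): no bracket -> illegal
(4,5): no bracket -> illegal
(5,3): no bracket -> illegal
(5,4): flips 1 -> legal

Answer: (0,1) (2,1) (3,1) (4,2) (5,4)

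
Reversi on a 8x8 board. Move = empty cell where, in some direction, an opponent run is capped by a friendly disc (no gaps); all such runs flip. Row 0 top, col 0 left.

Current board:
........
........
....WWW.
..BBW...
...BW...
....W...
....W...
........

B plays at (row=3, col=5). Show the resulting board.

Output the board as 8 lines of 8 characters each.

Place B at (3,5); scan 8 dirs for brackets.
Dir NW: opp run (2,4), next='.' -> no flip
Dir N: opp run (2,5), next='.' -> no flip
Dir NE: opp run (2,6), next='.' -> no flip
Dir W: opp run (3,4) capped by B -> flip
Dir E: first cell '.' (not opp) -> no flip
Dir SW: opp run (4,4), next='.' -> no flip
Dir S: first cell '.' (not opp) -> no flip
Dir SE: first cell '.' (not opp) -> no flip
All flips: (3,4)

Answer: ........
........
....WWW.
..BBBB..
...BW...
....W...
....W...
........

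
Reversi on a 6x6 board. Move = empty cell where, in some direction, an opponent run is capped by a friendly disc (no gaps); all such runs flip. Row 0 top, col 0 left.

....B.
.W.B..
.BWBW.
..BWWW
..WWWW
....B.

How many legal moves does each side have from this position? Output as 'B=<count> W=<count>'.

-- B to move --
(0,0): no bracket -> illegal
(0,1): flips 1 -> legal
(0,2): no bracket -> illegal
(1,0): no bracket -> illegal
(1,2): flips 1 -> legal
(1,4): flips 3 -> legal
(1,5): no bracket -> illegal
(2,0): no bracket -> illegal
(2,5): flips 1 -> legal
(3,1): flips 1 -> legal
(4,1): no bracket -> illegal
(5,1): no bracket -> illegal
(5,2): flips 1 -> legal
(5,3): flips 2 -> legal
(5,5): no bracket -> illegal
B mobility = 7
-- W to move --
(0,2): flips 1 -> legal
(0,3): flips 2 -> legal
(0,5): no bracket -> illegal
(1,0): flips 2 -> legal
(1,2): flips 1 -> legal
(1,4): no bracket -> illegal
(1,5): no bracket -> illegal
(2,0): flips 1 -> legal
(3,0): no bracket -> illegal
(3,1): flips 2 -> legal
(4,1): no bracket -> illegal
(5,3): no bracket -> illegal
(5,5): no bracket -> illegal
W mobility = 6

Answer: B=7 W=6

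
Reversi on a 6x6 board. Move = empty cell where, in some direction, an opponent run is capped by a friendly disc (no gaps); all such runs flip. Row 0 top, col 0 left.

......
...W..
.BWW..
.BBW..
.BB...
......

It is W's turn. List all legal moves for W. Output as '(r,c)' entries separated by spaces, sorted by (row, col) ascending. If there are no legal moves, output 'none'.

Answer: (2,0) (3,0) (4,0) (5,0) (5,1) (5,2)

Derivation:
(1,0): no bracket -> illegal
(1,1): no bracket -> illegal
(1,2): no bracket -> illegal
(2,0): flips 1 -> legal
(3,0): flips 2 -> legal
(4,0): flips 1 -> legal
(4,3): no bracket -> illegal
(5,0): flips 2 -> legal
(5,1): flips 1 -> legal
(5,2): flips 2 -> legal
(5,3): no bracket -> illegal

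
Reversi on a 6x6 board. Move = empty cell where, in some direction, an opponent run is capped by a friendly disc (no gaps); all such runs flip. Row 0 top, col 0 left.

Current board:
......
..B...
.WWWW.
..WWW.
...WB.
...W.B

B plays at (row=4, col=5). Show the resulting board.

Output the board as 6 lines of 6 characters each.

Place B at (4,5); scan 8 dirs for brackets.
Dir NW: opp run (3,4) (2,3) capped by B -> flip
Dir N: first cell '.' (not opp) -> no flip
Dir NE: edge -> no flip
Dir W: first cell 'B' (not opp) -> no flip
Dir E: edge -> no flip
Dir SW: first cell '.' (not opp) -> no flip
Dir S: first cell 'B' (not opp) -> no flip
Dir SE: edge -> no flip
All flips: (2,3) (3,4)

Answer: ......
..B...
.WWBW.
..WWB.
...WBB
...W.B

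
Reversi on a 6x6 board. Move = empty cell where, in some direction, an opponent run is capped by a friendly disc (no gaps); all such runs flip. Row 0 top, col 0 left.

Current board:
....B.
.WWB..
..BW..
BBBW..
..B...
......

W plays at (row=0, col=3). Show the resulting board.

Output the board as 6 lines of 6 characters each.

Place W at (0,3); scan 8 dirs for brackets.
Dir NW: edge -> no flip
Dir N: edge -> no flip
Dir NE: edge -> no flip
Dir W: first cell '.' (not opp) -> no flip
Dir E: opp run (0,4), next='.' -> no flip
Dir SW: first cell 'W' (not opp) -> no flip
Dir S: opp run (1,3) capped by W -> flip
Dir SE: first cell '.' (not opp) -> no flip
All flips: (1,3)

Answer: ...WB.
.WWW..
..BW..
BBBW..
..B...
......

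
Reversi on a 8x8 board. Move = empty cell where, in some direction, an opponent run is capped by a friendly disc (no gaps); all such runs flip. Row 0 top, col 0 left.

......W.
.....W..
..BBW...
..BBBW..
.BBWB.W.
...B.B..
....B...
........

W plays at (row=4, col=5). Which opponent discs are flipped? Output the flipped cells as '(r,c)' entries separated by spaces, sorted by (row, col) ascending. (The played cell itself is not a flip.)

Dir NW: opp run (3,4) (2,3), next='.' -> no flip
Dir N: first cell 'W' (not opp) -> no flip
Dir NE: first cell '.' (not opp) -> no flip
Dir W: opp run (4,4) capped by W -> flip
Dir E: first cell 'W' (not opp) -> no flip
Dir SW: first cell '.' (not opp) -> no flip
Dir S: opp run (5,5), next='.' -> no flip
Dir SE: first cell '.' (not opp) -> no flip

Answer: (4,4)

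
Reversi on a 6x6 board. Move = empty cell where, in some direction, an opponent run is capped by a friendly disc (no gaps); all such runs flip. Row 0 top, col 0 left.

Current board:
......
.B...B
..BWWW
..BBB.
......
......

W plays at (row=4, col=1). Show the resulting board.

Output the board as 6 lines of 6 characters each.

Answer: ......
.B...B
..BWWW
..WBB.
.W....
......

Derivation:
Place W at (4,1); scan 8 dirs for brackets.
Dir NW: first cell '.' (not opp) -> no flip
Dir N: first cell '.' (not opp) -> no flip
Dir NE: opp run (3,2) capped by W -> flip
Dir W: first cell '.' (not opp) -> no flip
Dir E: first cell '.' (not opp) -> no flip
Dir SW: first cell '.' (not opp) -> no flip
Dir S: first cell '.' (not opp) -> no flip
Dir SE: first cell '.' (not opp) -> no flip
All flips: (3,2)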